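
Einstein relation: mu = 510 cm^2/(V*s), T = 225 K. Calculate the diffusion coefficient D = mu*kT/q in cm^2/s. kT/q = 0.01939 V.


Step 1: D = mu * (kT/q)
Step 2: D = 510 * 0.01939
Step 3: D = 9.89 cm^2/s

9.89


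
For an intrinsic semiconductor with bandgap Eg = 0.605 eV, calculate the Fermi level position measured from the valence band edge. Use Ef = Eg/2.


Step 1: For an intrinsic semiconductor, the Fermi level sits at midgap.
Step 2: Ef = Eg / 2 = 0.605 / 2 = 0.3025 eV

0.3025


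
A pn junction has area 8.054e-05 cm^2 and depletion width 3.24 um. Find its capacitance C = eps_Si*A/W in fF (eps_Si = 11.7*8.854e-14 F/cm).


Step 1: eps_Si = 11.7 * 8.854e-14 = 1.035918e-12 F/cm
Step 2: W in cm = 3.24 * 1e-4 = 3.24e-04 cm
Step 3: C = 1.035918e-12 * 8.054e-05 / 3.24e-04 = 2.575088e-13 F
Step 4: C = 257.51 fF

257.51


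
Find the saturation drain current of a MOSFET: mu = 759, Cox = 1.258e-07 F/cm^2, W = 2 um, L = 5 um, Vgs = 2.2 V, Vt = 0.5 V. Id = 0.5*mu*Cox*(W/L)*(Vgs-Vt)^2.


Step 1: Overdrive voltage Vov = Vgs - Vt = 2.2 - 0.5 = 1.7 V
Step 2: W/L = 2/5 = 0.4
Step 3: Id = 0.5 * 759 * 1.258e-07 * 0.4 * 1.7^2
Step 4: Id = 5.52e-05 A

5.52e-05


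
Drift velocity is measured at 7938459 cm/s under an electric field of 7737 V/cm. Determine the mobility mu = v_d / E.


Step 1: mu = v_d / E
Step 2: mu = 7938459 / 7737
Step 3: mu = 1026.04 cm^2/(V*s)

1026.04


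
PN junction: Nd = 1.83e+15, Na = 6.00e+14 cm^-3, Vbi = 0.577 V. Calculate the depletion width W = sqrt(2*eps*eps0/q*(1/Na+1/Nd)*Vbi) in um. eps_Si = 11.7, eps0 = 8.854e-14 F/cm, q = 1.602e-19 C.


Step 1: 1/Na + 1/Nd = 1/6.00e+14 + 1/1.83e+15 = 2.21311e-15
Step 2: 2*eps*eps0/q = 2*11.7*8.854e-14/1.602e-19 = 1.293281e+07
Step 3: W^2 = 1.293281e+07 * 2.21311e-15 * 0.577 = 1.65147e-08
Step 4: W = sqrt(1.65147e-08) = 1.285e-04 cm = 1.285 um

1.285


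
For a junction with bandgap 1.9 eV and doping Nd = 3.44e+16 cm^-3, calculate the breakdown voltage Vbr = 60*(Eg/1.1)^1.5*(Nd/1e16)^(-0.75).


Step 1: Eg/1.1 = 1.9/1.1 = 1.727273
Step 2: (Eg/1.1)^1.5 = 1.727273^1.5 = 2.270082
Step 3: (Nd/1e16)^(-0.75) = (3.44)^(-0.75) = 0.395896
Step 4: Vbr = 60 * 2.270082 * 0.395896 = 53.9 V

53.9


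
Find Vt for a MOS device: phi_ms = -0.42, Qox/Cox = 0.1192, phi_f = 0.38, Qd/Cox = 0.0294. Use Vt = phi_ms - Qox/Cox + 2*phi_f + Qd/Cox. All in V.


Step 1: Vt = phi_ms - Qox/Cox + 2*phi_f + Qd/Cox
Step 2: Vt = -0.42 - 0.1192 + 2*0.38 + 0.0294
Step 3: Vt = -0.42 - 0.1192 + 0.76 + 0.0294
Step 4: Vt = 0.2502 V

0.2502


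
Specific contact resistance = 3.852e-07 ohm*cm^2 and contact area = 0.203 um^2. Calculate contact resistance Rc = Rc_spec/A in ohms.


Step 1: Convert area to cm^2: 0.203 um^2 = 2.0300e-09 cm^2
Step 2: Rc = Rc_spec / A = 3.852e-07 / 2.0300e-09
Step 3: Rc = 1.90e+02 ohms

1.90e+02


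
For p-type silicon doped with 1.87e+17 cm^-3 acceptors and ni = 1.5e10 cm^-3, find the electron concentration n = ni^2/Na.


Step 1: Majority hole concentration p ≈ Na = 1.87e+17 cm^-3
Step 2: n = ni^2 / Na = (1.5e10)^2 / 1.87e+17
Step 3: n = 1.20e+03 cm^-3

1.20e+03


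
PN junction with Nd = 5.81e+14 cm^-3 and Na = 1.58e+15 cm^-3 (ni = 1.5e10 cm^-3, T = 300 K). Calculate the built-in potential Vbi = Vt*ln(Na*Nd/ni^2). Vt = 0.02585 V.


Step 1: Compute Na*Nd/ni^2 = 1.58e+15 * 5.81e+14 / (1.5e10)^2 = 4.0799e+09
Step 2: ln(4.0799e+09) = 22.1293
Step 3: Vbi = 0.02585 * 22.1293 = 0.572 V

0.572


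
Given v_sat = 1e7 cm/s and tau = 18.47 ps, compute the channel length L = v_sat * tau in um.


Step 1: tau in seconds = 18.47 ps * 1e-12 = 1.8470e-11 s
Step 2: L = v_sat * tau = 1e7 * 1.8470e-11 = 1.8470e-04 cm
Step 3: L in um = 1.8470e-04 * 1e4 = 1.847 um

1.847


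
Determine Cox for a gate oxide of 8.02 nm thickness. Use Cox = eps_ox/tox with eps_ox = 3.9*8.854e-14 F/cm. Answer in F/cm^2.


Step 1: eps_ox = 3.9 * 8.854e-14 = 3.45306e-13 F/cm
Step 2: tox in cm = 8.02 nm * 1e-7 = 8.0200e-07 cm
Step 3: Cox = 3.45306e-13 / 8.0200e-07 = 4.31e-07 F/cm^2

4.31e-07


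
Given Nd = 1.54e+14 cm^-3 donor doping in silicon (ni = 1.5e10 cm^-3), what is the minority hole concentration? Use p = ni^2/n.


Step 1: Since Nd >> ni, n ≈ Nd = 1.54e+14 cm^-3
Step 2: p = ni^2 / n = (1.5e10)^2 / 1.54e+14
Step 3: p = 2.25e20 / 1.54e+14 = 1.46e+06 cm^-3

1.46e+06


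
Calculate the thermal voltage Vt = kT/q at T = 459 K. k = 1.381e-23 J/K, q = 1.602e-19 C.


Step 1: kT = 1.381e-23 * 459 = 6.33879e-21 J
Step 2: Vt = kT/q = 6.33879e-21 / 1.602e-19
Step 3: Vt = 0.03957 V

0.03957


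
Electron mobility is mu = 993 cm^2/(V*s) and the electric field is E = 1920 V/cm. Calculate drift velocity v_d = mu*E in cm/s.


Step 1: v_d = mu * E
Step 2: v_d = 993 * 1920 = 1906560
Step 3: v_d = 1.91e+06 cm/s

1.91e+06


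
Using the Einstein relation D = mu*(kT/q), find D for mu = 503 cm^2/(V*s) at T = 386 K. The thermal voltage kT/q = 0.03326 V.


Step 1: D = mu * (kT/q)
Step 2: D = 503 * 0.03326
Step 3: D = 16.73 cm^2/s

16.73


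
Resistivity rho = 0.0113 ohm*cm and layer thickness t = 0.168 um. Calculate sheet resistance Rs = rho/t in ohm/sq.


Step 1: Convert thickness to cm: t = 0.168 um = 1.6800e-05 cm
Step 2: Rs = rho / t = 0.0113 / 1.6800e-05
Step 3: Rs = 672.6 ohm/sq

672.6


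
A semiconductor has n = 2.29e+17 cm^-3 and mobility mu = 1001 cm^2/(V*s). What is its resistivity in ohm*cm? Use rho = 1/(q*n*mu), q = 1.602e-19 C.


Step 1: sigma = q * n * mu = 1.602e-19 * 2.29e+17 * 1001 = 3.67225e+01 S/cm
Step 2: rho = 1 / sigma = 1 / 3.67225e+01 = 0.02723 ohm*cm

0.02723


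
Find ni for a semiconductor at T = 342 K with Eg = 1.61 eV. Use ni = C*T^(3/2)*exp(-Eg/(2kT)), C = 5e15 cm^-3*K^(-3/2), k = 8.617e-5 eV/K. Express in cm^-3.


Step 1: Compute kT = 8.617e-5 * 342 = 0.02947014 eV
Step 2: Exponent = -Eg/(2kT) = -1.61/(2*0.02947014) = -27.31578
Step 3: T^(3/2) = 342^1.5 = 6324.69
Step 4: ni = 5e15 * 6324.69 * exp(-27.31578) = 4.33e+07 cm^-3

4.33e+07


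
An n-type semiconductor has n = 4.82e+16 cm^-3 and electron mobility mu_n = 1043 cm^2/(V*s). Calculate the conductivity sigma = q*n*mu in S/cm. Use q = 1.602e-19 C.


Step 1: sigma = q * n * mu
Step 2: sigma = 1.602e-19 * 4.82e+16 * 1043
Step 3: sigma = 8.054e+00 S/cm

8.054e+00


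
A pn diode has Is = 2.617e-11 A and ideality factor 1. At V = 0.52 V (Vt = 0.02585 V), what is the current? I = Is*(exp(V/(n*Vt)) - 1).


Step 1: V/(n*Vt) = 0.52/(1*0.02585) = 20.1161
Step 2: exp(20.1161) = 5.4489e+08
Step 3: I = 2.617e-11 * (5.4489e+08 - 1) = 1.43e-02 A

1.43e-02


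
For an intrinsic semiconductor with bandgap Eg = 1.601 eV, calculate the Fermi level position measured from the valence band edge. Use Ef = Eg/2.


Step 1: For an intrinsic semiconductor, the Fermi level sits at midgap.
Step 2: Ef = Eg / 2 = 1.601 / 2 = 0.8005 eV

0.8005


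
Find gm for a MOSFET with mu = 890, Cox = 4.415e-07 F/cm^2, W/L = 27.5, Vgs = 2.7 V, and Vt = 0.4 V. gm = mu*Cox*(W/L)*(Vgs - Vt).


Step 1: Vov = Vgs - Vt = 2.7 - 0.4 = 2.3 V
Step 2: gm = mu * Cox * (W/L) * Vov
Step 3: gm = 890 * 4.415e-07 * 27.5 * 2.3 = 2.49e-02 S

2.49e-02


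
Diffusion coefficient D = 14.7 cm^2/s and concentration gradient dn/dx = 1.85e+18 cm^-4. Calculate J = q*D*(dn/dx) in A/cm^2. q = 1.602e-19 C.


Step 1: J = q * D * (dn/dx)
Step 2: J = 1.602e-19 * 14.7 * 1.85e+18
Step 3: J = 4.36e+00 A/cm^2

4.36e+00


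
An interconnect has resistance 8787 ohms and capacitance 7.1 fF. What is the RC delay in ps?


Step 1: tau = R * C
Step 2: tau = 8787 * 7.1 fF = 8787 * 7.1e-15 F
Step 3: tau = 6.23877e-11 s = 62.3877 ps

62.3877


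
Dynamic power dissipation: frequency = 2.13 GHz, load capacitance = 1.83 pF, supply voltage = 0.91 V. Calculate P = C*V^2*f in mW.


Step 1: V^2 = 0.91^2 = 0.8281 V^2
Step 2: P = C*V^2*f = 1.83e-12 F * 0.8281 * 2.13e9 Hz
Step 3: P = 3.22785099e-03 W
Step 4: P = 3.228 mW

3.228


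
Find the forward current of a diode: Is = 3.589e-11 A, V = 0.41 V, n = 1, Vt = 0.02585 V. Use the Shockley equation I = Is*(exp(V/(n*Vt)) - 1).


Step 1: V/(n*Vt) = 0.41/(1*0.02585) = 15.8607
Step 2: exp(15.8607) = 7.7306e+06
Step 3: I = 3.589e-11 * (7.7306e+06 - 1) = 2.77e-04 A

2.77e-04


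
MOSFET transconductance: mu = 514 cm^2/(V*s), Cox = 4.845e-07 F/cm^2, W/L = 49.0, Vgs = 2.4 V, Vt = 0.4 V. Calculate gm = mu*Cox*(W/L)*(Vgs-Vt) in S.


Step 1: Vov = Vgs - Vt = 2.4 - 0.4 = 2.0 V
Step 2: gm = mu * Cox * (W/L) * Vov
Step 3: gm = 514 * 4.845e-07 * 49.0 * 2.0 = 2.44e-02 S

2.44e-02


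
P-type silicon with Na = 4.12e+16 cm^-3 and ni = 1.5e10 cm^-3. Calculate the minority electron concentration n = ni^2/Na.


Step 1: Majority hole concentration p ≈ Na = 4.12e+16 cm^-3
Step 2: n = ni^2 / Na = (1.5e10)^2 / 4.12e+16
Step 3: n = 5.46e+03 cm^-3

5.46e+03


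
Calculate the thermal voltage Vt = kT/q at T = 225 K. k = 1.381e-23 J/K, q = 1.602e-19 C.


Step 1: kT = 1.381e-23 * 225 = 3.10725e-21 J
Step 2: Vt = kT/q = 3.10725e-21 / 1.602e-19
Step 3: Vt = 0.0194 V

0.0194


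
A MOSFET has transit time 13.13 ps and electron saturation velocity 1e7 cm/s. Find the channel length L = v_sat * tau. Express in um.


Step 1: tau in seconds = 13.13 ps * 1e-12 = 1.3130e-11 s
Step 2: L = v_sat * tau = 1e7 * 1.3130e-11 = 1.3130e-04 cm
Step 3: L in um = 1.3130e-04 * 1e4 = 1.313 um

1.313


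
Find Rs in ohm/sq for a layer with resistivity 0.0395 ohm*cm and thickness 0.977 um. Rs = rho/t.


Step 1: Convert thickness to cm: t = 0.977 um = 9.7700e-05 cm
Step 2: Rs = rho / t = 0.0395 / 9.7700e-05
Step 3: Rs = 404.3 ohm/sq

404.3


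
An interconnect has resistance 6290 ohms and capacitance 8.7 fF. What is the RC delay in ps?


Step 1: tau = R * C
Step 2: tau = 6290 * 8.7 fF = 6290 * 8.7e-15 F
Step 3: tau = 5.4723e-11 s = 54.723 ps

54.723


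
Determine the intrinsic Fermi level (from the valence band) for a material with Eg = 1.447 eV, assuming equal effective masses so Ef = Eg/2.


Step 1: For an intrinsic semiconductor, the Fermi level sits at midgap.
Step 2: Ef = Eg / 2 = 1.447 / 2 = 0.7235 eV

0.7235


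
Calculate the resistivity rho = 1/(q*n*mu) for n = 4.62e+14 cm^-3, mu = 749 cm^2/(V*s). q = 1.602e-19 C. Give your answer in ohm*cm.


Step 1: sigma = q * n * mu = 1.602e-19 * 4.62e+14 * 749 = 5.54353e-02 S/cm
Step 2: rho = 1 / sigma = 1 / 5.54353e-02 = 18.04 ohm*cm

18.04


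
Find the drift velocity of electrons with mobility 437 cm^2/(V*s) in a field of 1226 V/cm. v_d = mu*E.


Step 1: v_d = mu * E
Step 2: v_d = 437 * 1226 = 535762
Step 3: v_d = 5.36e+05 cm/s

5.36e+05


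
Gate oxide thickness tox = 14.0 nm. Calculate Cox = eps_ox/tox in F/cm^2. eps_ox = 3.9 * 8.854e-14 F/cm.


Step 1: eps_ox = 3.9 * 8.854e-14 = 3.45306e-13 F/cm
Step 2: tox in cm = 14.0 nm * 1e-7 = 1.4000e-06 cm
Step 3: Cox = 3.45306e-13 / 1.4000e-06 = 2.47e-07 F/cm^2

2.47e-07


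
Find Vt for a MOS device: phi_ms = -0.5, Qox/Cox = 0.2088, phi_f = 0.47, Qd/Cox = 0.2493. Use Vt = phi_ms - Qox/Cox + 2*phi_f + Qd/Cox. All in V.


Step 1: Vt = phi_ms - Qox/Cox + 2*phi_f + Qd/Cox
Step 2: Vt = -0.5 - 0.2088 + 2*0.47 + 0.2493
Step 3: Vt = -0.5 - 0.2088 + 0.94 + 0.2493
Step 4: Vt = 0.4805 V

0.4805


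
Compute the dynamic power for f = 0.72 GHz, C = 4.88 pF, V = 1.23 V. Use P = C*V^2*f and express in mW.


Step 1: V^2 = 1.23^2 = 1.5129 V^2
Step 2: P = C*V^2*f = 4.88e-12 F * 1.5129 * 0.72e9 Hz
Step 3: P = 5.31572544e-03 W
Step 4: P = 5.316 mW

5.316


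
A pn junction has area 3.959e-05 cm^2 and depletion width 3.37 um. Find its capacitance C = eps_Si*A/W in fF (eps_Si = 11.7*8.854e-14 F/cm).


Step 1: eps_Si = 11.7 * 8.854e-14 = 1.035918e-12 F/cm
Step 2: W in cm = 3.37 * 1e-4 = 3.37e-04 cm
Step 3: C = 1.035918e-12 * 3.959e-05 / 3.37e-04 = 1.216973e-13 F
Step 4: C = 121.7 fF

121.7


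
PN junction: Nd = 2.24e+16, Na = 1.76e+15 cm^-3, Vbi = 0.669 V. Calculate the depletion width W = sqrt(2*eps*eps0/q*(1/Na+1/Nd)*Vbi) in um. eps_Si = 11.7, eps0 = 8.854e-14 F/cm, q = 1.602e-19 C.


Step 1: 1/Na + 1/Nd = 1/1.76e+15 + 1/2.24e+16 = 6.12825e-16
Step 2: 2*eps*eps0/q = 2*11.7*8.854e-14/1.602e-19 = 1.293281e+07
Step 3: W^2 = 1.293281e+07 * 6.12825e-16 * 0.669 = 5.30219e-09
Step 4: W = sqrt(5.30219e-09) = 7.282e-05 cm = 0.7282 um

0.7282


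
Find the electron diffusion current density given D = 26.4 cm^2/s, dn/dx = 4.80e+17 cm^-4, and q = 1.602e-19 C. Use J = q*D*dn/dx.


Step 1: J = q * D * (dn/dx)
Step 2: J = 1.602e-19 * 26.4 * 4.80e+17
Step 3: J = 2.03e+00 A/cm^2

2.03e+00


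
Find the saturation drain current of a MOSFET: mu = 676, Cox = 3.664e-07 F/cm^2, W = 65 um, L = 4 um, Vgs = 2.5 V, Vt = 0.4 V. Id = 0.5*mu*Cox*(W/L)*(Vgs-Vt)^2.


Step 1: Overdrive voltage Vov = Vgs - Vt = 2.5 - 0.4 = 2.1 V
Step 2: W/L = 65/4 = 16.25
Step 3: Id = 0.5 * 676 * 3.664e-07 * 16.25 * 2.1^2
Step 4: Id = 8.87e-03 A

8.87e-03


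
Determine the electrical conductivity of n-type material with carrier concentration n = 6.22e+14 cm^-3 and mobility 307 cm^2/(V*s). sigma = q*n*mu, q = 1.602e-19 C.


Step 1: sigma = q * n * mu
Step 2: sigma = 1.602e-19 * 6.22e+14 * 307
Step 3: sigma = 3.059e-02 S/cm

3.059e-02


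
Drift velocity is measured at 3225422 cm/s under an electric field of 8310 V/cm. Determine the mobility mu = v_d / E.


Step 1: mu = v_d / E
Step 2: mu = 3225422 / 8310
Step 3: mu = 388.14 cm^2/(V*s)

388.14


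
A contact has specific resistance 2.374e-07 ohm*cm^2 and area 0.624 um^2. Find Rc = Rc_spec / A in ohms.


Step 1: Convert area to cm^2: 0.624 um^2 = 6.2400e-09 cm^2
Step 2: Rc = Rc_spec / A = 2.374e-07 / 6.2400e-09
Step 3: Rc = 3.80e+01 ohms

3.80e+01


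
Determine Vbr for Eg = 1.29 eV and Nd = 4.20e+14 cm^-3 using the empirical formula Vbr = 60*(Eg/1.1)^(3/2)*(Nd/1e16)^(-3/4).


Step 1: Eg/1.1 = 1.29/1.1 = 1.172727
Step 2: (Eg/1.1)^1.5 = 1.172727^1.5 = 1.269976
Step 3: (Nd/1e16)^(-0.75) = (0.042)^(-0.75) = 10.778617
Step 4: Vbr = 60 * 1.269976 * 10.778617 = 821.3 V

821.3


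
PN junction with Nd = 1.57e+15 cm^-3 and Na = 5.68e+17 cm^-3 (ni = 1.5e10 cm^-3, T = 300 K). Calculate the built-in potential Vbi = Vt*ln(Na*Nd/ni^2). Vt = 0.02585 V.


Step 1: Compute Na*Nd/ni^2 = 5.68e+17 * 1.57e+15 / (1.5e10)^2 = 3.9634e+12
Step 2: ln(3.9634e+12) = 29.0081
Step 3: Vbi = 0.02585 * 29.0081 = 0.75 V

0.75


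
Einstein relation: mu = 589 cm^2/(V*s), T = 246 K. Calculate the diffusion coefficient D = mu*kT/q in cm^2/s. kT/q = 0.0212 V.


Step 1: D = mu * (kT/q)
Step 2: D = 589 * 0.0212
Step 3: D = 12.49 cm^2/s

12.49


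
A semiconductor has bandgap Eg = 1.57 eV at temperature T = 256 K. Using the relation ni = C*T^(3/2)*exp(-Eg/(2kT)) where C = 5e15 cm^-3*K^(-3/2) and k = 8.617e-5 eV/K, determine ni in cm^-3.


Step 1: Compute kT = 8.617e-5 * 256 = 0.02205952 eV
Step 2: Exponent = -Eg/(2kT) = -1.57/(2*0.02205952) = -35.58554
Step 3: T^(3/2) = 256^1.5 = 4096.00
Step 4: ni = 5e15 * 4096.00 * exp(-35.58554) = 7.19e+03 cm^-3

7.19e+03


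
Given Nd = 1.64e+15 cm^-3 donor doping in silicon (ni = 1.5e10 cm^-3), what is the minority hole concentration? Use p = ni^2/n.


Step 1: Since Nd >> ni, n ≈ Nd = 1.64e+15 cm^-3
Step 2: p = ni^2 / n = (1.5e10)^2 / 1.64e+15
Step 3: p = 2.25e20 / 1.64e+15 = 1.37e+05 cm^-3

1.37e+05


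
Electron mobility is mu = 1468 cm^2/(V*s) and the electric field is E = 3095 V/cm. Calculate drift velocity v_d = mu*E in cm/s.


Step 1: v_d = mu * E
Step 2: v_d = 1468 * 3095 = 4543460
Step 3: v_d = 4.54e+06 cm/s

4.54e+06


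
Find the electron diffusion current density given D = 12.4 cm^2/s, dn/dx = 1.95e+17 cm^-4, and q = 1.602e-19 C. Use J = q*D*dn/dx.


Step 1: J = q * D * (dn/dx)
Step 2: J = 1.602e-19 * 12.4 * 1.95e+17
Step 3: J = 3.87e-01 A/cm^2

3.87e-01


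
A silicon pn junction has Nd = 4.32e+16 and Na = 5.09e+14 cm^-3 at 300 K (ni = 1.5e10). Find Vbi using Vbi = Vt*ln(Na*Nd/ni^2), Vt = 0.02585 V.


Step 1: Compute Na*Nd/ni^2 = 5.09e+14 * 4.32e+16 / (1.5e10)^2 = 9.7728e+10
Step 2: ln(9.7728e+10) = 25.3055
Step 3: Vbi = 0.02585 * 25.3055 = 0.654 V

0.654


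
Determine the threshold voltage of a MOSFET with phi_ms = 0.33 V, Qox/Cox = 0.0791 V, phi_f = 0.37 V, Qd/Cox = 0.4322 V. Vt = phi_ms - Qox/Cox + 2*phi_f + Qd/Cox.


Step 1: Vt = phi_ms - Qox/Cox + 2*phi_f + Qd/Cox
Step 2: Vt = 0.33 - 0.0791 + 2*0.37 + 0.4322
Step 3: Vt = 0.33 - 0.0791 + 0.74 + 0.4322
Step 4: Vt = 1.4231 V

1.4231


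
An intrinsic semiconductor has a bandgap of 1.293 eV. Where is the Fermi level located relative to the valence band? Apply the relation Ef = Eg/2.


Step 1: For an intrinsic semiconductor, the Fermi level sits at midgap.
Step 2: Ef = Eg / 2 = 1.293 / 2 = 0.6465 eV

0.6465


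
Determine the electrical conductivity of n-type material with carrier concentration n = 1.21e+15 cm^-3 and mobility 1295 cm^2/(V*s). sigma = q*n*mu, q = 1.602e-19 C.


Step 1: sigma = q * n * mu
Step 2: sigma = 1.602e-19 * 1.21e+15 * 1295
Step 3: sigma = 2.510e-01 S/cm

2.510e-01


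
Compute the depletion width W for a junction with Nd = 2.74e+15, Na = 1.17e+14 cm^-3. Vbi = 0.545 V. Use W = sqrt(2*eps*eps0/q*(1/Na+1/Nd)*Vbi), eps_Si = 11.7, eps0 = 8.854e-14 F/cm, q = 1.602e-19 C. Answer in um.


Step 1: 1/Na + 1/Nd = 1/1.17e+14 + 1/2.74e+15 = 8.91197e-15
Step 2: 2*eps*eps0/q = 2*11.7*8.854e-14/1.602e-19 = 1.293281e+07
Step 3: W^2 = 1.293281e+07 * 8.91197e-15 * 0.545 = 6.28150e-08
Step 4: W = sqrt(6.28150e-08) = 2.506e-04 cm = 2.506 um

2.506


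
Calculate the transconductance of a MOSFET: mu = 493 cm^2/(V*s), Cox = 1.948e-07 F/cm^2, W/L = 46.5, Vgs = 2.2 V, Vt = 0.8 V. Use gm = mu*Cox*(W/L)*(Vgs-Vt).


Step 1: Vov = Vgs - Vt = 2.2 - 0.8 = 1.4 V
Step 2: gm = mu * Cox * (W/L) * Vov
Step 3: gm = 493 * 1.948e-07 * 46.5 * 1.4 = 6.25e-03 S

6.25e-03


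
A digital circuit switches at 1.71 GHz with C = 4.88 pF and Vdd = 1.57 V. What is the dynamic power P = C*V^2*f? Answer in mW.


Step 1: V^2 = 1.57^2 = 2.4649 V^2
Step 2: P = C*V^2*f = 4.88e-12 F * 2.4649 * 1.71e9 Hz
Step 3: P = 2.056909752e-02 W
Step 4: P = 20.569 mW

20.569


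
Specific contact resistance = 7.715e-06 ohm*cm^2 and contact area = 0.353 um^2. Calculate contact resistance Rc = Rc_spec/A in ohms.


Step 1: Convert area to cm^2: 0.353 um^2 = 3.5300e-09 cm^2
Step 2: Rc = Rc_spec / A = 7.715e-06 / 3.5300e-09
Step 3: Rc = 2.19e+03 ohms

2.19e+03


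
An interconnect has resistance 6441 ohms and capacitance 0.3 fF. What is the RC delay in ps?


Step 1: tau = R * C
Step 2: tau = 6441 * 0.3 fF = 6441 * 3.0e-16 F
Step 3: tau = 1.9323e-12 s = 1.9323 ps

1.9323


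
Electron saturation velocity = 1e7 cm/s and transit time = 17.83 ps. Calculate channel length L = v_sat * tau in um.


Step 1: tau in seconds = 17.83 ps * 1e-12 = 1.7830e-11 s
Step 2: L = v_sat * tau = 1e7 * 1.7830e-11 = 1.7830e-04 cm
Step 3: L in um = 1.7830e-04 * 1e4 = 1.783 um

1.783


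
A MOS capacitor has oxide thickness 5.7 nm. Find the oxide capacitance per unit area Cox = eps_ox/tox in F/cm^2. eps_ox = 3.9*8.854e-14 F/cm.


Step 1: eps_ox = 3.9 * 8.854e-14 = 3.45306e-13 F/cm
Step 2: tox in cm = 5.7 nm * 1e-7 = 5.7000e-07 cm
Step 3: Cox = 3.45306e-13 / 5.7000e-07 = 6.06e-07 F/cm^2

6.06e-07


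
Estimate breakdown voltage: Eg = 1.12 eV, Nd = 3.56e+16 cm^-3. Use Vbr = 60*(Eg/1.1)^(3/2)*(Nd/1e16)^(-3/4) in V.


Step 1: Eg/1.1 = 1.12/1.1 = 1.018182
Step 2: (Eg/1.1)^1.5 = 1.018182^1.5 = 1.027397
Step 3: (Nd/1e16)^(-0.75) = (3.56)^(-0.75) = 0.385845
Step 4: Vbr = 60 * 1.027397 * 0.385845 = 23.8 V

23.8


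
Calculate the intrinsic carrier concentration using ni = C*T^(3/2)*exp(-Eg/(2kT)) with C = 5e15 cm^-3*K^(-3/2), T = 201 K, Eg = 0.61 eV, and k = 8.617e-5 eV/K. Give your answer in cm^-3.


Step 1: Compute kT = 8.617e-5 * 201 = 0.01732017 eV
Step 2: Exponent = -Eg/(2kT) = -0.61/(2*0.01732017) = -17.60953
Step 3: T^(3/2) = 201^1.5 = 2849.67
Step 4: ni = 5e15 * 2849.67 * exp(-17.60953) = 3.21e+11 cm^-3

3.21e+11


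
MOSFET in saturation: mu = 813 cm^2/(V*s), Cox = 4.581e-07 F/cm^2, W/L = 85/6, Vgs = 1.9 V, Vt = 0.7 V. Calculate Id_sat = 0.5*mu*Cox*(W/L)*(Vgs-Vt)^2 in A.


Step 1: Overdrive voltage Vov = Vgs - Vt = 1.9 - 0.7 = 1.2 V
Step 2: W/L = 85/6 = 14.1667
Step 3: Id = 0.5 * 813 * 4.581e-07 * 14.1667 * 1.2^2
Step 4: Id = 3.80e-03 A

3.80e-03


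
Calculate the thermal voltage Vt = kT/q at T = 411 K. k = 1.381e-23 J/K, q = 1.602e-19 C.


Step 1: kT = 1.381e-23 * 411 = 5.67591e-21 J
Step 2: Vt = kT/q = 5.67591e-21 / 1.602e-19
Step 3: Vt = 0.03543 V

0.03543


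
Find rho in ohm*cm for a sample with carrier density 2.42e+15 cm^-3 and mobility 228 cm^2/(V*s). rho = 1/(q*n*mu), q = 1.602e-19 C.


Step 1: sigma = q * n * mu = 1.602e-19 * 2.42e+15 * 228 = 8.83920e-02 S/cm
Step 2: rho = 1 / sigma = 1 / 8.83920e-02 = 11.31 ohm*cm

11.31


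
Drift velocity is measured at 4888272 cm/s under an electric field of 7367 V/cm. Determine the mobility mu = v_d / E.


Step 1: mu = v_d / E
Step 2: mu = 4888272 / 7367
Step 3: mu = 663.54 cm^2/(V*s)

663.54


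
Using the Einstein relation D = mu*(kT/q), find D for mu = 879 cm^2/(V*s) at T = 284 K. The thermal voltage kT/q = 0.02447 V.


Step 1: D = mu * (kT/q)
Step 2: D = 879 * 0.02447
Step 3: D = 21.51 cm^2/s

21.51


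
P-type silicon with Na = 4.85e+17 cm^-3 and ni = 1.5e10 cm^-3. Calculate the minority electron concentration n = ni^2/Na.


Step 1: Majority hole concentration p ≈ Na = 4.85e+17 cm^-3
Step 2: n = ni^2 / Na = (1.5e10)^2 / 4.85e+17
Step 3: n = 4.64e+02 cm^-3

4.64e+02


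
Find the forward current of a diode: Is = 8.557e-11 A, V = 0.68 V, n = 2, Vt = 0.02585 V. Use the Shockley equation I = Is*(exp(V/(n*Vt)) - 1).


Step 1: V/(n*Vt) = 0.68/(2*0.02585) = 13.1528
Step 2: exp(13.1528) = 5.1545e+05
Step 3: I = 8.557e-11 * (5.1545e+05 - 1) = 4.41e-05 A

4.41e-05


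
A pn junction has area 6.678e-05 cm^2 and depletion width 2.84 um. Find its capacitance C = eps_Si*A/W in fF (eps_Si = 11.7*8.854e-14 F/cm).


Step 1: eps_Si = 11.7 * 8.854e-14 = 1.035918e-12 F/cm
Step 2: W in cm = 2.84 * 1e-4 = 2.84e-04 cm
Step 3: C = 1.035918e-12 * 6.678e-05 / 2.84e-04 = 2.435866e-13 F
Step 4: C = 243.59 fF

243.59


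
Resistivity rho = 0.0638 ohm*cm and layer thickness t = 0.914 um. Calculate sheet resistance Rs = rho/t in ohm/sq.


Step 1: Convert thickness to cm: t = 0.914 um = 9.1400e-05 cm
Step 2: Rs = rho / t = 0.0638 / 9.1400e-05
Step 3: Rs = 698.0 ohm/sq

698.0


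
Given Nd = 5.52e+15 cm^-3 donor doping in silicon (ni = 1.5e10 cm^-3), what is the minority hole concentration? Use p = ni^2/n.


Step 1: Since Nd >> ni, n ≈ Nd = 5.52e+15 cm^-3
Step 2: p = ni^2 / n = (1.5e10)^2 / 5.52e+15
Step 3: p = 2.25e20 / 5.52e+15 = 4.08e+04 cm^-3

4.08e+04


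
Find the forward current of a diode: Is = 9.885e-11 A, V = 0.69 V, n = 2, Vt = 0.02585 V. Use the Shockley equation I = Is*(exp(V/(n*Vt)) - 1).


Step 1: V/(n*Vt) = 0.69/(2*0.02585) = 13.3462
Step 2: exp(13.3462) = 6.2543e+05
Step 3: I = 9.885e-11 * (6.2543e+05 - 1) = 6.18e-05 A

6.18e-05


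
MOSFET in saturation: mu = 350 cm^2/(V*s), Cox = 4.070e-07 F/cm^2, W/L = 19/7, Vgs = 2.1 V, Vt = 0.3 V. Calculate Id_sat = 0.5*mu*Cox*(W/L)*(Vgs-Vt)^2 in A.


Step 1: Overdrive voltage Vov = Vgs - Vt = 2.1 - 0.3 = 1.8 V
Step 2: W/L = 19/7 = 2.71429
Step 3: Id = 0.5 * 350 * 4.070e-07 * 2.71429 * 1.8^2
Step 4: Id = 6.26e-04 A

6.26e-04


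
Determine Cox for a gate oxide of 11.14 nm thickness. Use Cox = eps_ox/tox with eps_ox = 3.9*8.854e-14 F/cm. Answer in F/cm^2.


Step 1: eps_ox = 3.9 * 8.854e-14 = 3.45306e-13 F/cm
Step 2: tox in cm = 11.14 nm * 1e-7 = 1.1140e-06 cm
Step 3: Cox = 3.45306e-13 / 1.1140e-06 = 3.10e-07 F/cm^2

3.10e-07


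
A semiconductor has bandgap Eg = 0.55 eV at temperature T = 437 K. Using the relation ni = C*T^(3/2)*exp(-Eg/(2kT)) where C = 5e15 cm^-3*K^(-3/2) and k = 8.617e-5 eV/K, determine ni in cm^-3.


Step 1: Compute kT = 8.617e-5 * 437 = 0.03765629 eV
Step 2: Exponent = -Eg/(2kT) = -0.55/(2*0.03765629) = -7.30290
Step 3: T^(3/2) = 437^1.5 = 9135.29
Step 4: ni = 5e15 * 9135.29 * exp(-7.30290) = 3.08e+16 cm^-3

3.08e+16


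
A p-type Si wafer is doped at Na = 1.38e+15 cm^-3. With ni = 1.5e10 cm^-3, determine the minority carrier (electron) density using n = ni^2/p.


Step 1: Majority hole concentration p ≈ Na = 1.38e+15 cm^-3
Step 2: n = ni^2 / Na = (1.5e10)^2 / 1.38e+15
Step 3: n = 1.63e+05 cm^-3

1.63e+05


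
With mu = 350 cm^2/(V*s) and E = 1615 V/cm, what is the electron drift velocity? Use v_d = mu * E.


Step 1: v_d = mu * E
Step 2: v_d = 350 * 1615 = 565250
Step 3: v_d = 5.65e+05 cm/s

5.65e+05


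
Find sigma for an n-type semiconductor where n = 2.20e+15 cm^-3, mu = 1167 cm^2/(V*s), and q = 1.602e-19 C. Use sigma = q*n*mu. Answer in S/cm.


Step 1: sigma = q * n * mu
Step 2: sigma = 1.602e-19 * 2.20e+15 * 1167
Step 3: sigma = 4.113e-01 S/cm

4.113e-01


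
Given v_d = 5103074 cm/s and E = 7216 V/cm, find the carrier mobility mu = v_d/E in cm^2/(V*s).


Step 1: mu = v_d / E
Step 2: mu = 5103074 / 7216
Step 3: mu = 707.19 cm^2/(V*s)

707.19


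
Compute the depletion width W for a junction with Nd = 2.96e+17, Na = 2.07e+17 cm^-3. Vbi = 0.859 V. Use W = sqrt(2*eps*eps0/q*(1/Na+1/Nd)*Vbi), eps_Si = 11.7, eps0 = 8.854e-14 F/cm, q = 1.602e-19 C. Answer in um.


Step 1: 1/Na + 1/Nd = 1/2.07e+17 + 1/2.96e+17 = 8.20930e-18
Step 2: 2*eps*eps0/q = 2*11.7*8.854e-14/1.602e-19 = 1.293281e+07
Step 3: W^2 = 1.293281e+07 * 8.20930e-18 * 0.859 = 9.11994e-11
Step 4: W = sqrt(9.11994e-11) = 9.550e-06 cm = 0.0955 um

0.0955


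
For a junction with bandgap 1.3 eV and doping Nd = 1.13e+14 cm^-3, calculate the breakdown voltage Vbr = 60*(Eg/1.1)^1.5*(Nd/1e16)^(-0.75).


Step 1: Eg/1.1 = 1.3/1.1 = 1.181818
Step 2: (Eg/1.1)^1.5 = 1.181818^1.5 = 1.284772
Step 3: (Nd/1e16)^(-0.75) = (0.0113)^(-0.75) = 28.853013
Step 4: Vbr = 60 * 1.284772 * 28.853013 = 2224.2 V

2224.2


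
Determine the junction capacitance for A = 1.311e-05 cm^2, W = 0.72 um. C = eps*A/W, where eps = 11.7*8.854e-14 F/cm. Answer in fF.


Step 1: eps_Si = 11.7 * 8.854e-14 = 1.035918e-12 F/cm
Step 2: W in cm = 0.72 * 1e-4 = 7.20e-05 cm
Step 3: C = 1.035918e-12 * 1.311e-05 / 7.20e-05 = 1.886234e-13 F
Step 4: C = 188.62 fF

188.62


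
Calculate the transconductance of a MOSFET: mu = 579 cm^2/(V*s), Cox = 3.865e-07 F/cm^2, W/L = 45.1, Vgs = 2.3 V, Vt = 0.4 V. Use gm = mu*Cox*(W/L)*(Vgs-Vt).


Step 1: Vov = Vgs - Vt = 2.3 - 0.4 = 1.9 V
Step 2: gm = mu * Cox * (W/L) * Vov
Step 3: gm = 579 * 3.865e-07 * 45.1 * 1.9 = 1.92e-02 S

1.92e-02


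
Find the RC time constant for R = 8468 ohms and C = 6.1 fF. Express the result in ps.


Step 1: tau = R * C
Step 2: tau = 8468 * 6.1 fF = 8468 * 6.1e-15 F
Step 3: tau = 5.16548e-11 s = 51.6548 ps

51.6548


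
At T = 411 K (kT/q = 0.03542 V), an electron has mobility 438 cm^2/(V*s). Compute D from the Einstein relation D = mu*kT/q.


Step 1: D = mu * (kT/q)
Step 2: D = 438 * 0.03542
Step 3: D = 15.51 cm^2/s

15.51


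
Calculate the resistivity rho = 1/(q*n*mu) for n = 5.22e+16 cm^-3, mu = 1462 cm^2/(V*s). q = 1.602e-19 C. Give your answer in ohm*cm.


Step 1: sigma = q * n * mu = 1.602e-19 * 5.22e+16 * 1462 = 1.22259e+01 S/cm
Step 2: rho = 1 / sigma = 1 / 1.22259e+01 = 0.08179 ohm*cm

0.08179


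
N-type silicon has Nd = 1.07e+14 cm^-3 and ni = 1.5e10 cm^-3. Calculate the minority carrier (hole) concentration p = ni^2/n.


Step 1: Since Nd >> ni, n ≈ Nd = 1.07e+14 cm^-3
Step 2: p = ni^2 / n = (1.5e10)^2 / 1.07e+14
Step 3: p = 2.25e20 / 1.07e+14 = 2.10e+06 cm^-3

2.10e+06


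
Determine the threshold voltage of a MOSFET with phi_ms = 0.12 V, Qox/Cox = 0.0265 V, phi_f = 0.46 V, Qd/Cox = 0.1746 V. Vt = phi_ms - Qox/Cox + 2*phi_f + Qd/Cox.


Step 1: Vt = phi_ms - Qox/Cox + 2*phi_f + Qd/Cox
Step 2: Vt = 0.12 - 0.0265 + 2*0.46 + 0.1746
Step 3: Vt = 0.12 - 0.0265 + 0.92 + 0.1746
Step 4: Vt = 1.1881 V

1.1881


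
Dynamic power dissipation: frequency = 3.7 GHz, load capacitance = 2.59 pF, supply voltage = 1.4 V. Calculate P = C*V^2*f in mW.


Step 1: V^2 = 1.4^2 = 1.96 V^2
Step 2: P = C*V^2*f = 2.59e-12 F * 1.96 * 3.7e9 Hz
Step 3: P = 1.878268e-02 W
Step 4: P = 18.783 mW

18.783


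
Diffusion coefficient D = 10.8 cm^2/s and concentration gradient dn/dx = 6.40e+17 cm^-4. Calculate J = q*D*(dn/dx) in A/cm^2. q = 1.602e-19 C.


Step 1: J = q * D * (dn/dx)
Step 2: J = 1.602e-19 * 10.8 * 6.40e+17
Step 3: J = 1.11e+00 A/cm^2

1.11e+00


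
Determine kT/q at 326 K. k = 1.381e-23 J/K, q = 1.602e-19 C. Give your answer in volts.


Step 1: kT = 1.381e-23 * 326 = 4.50206e-21 J
Step 2: Vt = kT/q = 4.50206e-21 / 1.602e-19
Step 3: Vt = 0.0281 V

0.0281


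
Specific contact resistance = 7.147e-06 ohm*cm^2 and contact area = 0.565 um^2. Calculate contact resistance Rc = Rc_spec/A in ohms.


Step 1: Convert area to cm^2: 0.565 um^2 = 5.6500e-09 cm^2
Step 2: Rc = Rc_spec / A = 7.147e-06 / 5.6500e-09
Step 3: Rc = 1.26e+03 ohms

1.26e+03


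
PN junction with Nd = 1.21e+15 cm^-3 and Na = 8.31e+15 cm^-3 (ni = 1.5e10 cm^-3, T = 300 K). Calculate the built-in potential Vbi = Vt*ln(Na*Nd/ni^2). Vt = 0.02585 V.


Step 1: Compute Na*Nd/ni^2 = 8.31e+15 * 1.21e+15 / (1.5e10)^2 = 4.4689e+10
Step 2: ln(4.4689e+10) = 24.5230
Step 3: Vbi = 0.02585 * 24.5230 = 0.634 V

0.634


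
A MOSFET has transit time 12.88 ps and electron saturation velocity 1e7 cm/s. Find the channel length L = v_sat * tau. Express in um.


Step 1: tau in seconds = 12.88 ps * 1e-12 = 1.2880e-11 s
Step 2: L = v_sat * tau = 1e7 * 1.2880e-11 = 1.2880e-04 cm
Step 3: L in um = 1.2880e-04 * 1e4 = 1.288 um

1.288


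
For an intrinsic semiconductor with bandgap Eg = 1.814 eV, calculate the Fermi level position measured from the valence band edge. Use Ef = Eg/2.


Step 1: For an intrinsic semiconductor, the Fermi level sits at midgap.
Step 2: Ef = Eg / 2 = 1.814 / 2 = 0.907 eV

0.907


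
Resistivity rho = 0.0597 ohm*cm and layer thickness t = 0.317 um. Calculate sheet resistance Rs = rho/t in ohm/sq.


Step 1: Convert thickness to cm: t = 0.317 um = 3.1700e-05 cm
Step 2: Rs = rho / t = 0.0597 / 3.1700e-05
Step 3: Rs = 1883.3 ohm/sq

1883.3


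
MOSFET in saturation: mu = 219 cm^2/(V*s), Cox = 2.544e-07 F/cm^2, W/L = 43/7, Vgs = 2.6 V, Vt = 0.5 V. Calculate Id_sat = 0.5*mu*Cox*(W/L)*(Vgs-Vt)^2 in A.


Step 1: Overdrive voltage Vov = Vgs - Vt = 2.6 - 0.5 = 2.1 V
Step 2: W/L = 43/7 = 6.14286
Step 3: Id = 0.5 * 219 * 2.544e-07 * 6.14286 * 2.1^2
Step 4: Id = 7.55e-04 A

7.55e-04


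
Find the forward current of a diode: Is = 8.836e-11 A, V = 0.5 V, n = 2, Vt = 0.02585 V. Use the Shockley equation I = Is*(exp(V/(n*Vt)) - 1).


Step 1: V/(n*Vt) = 0.5/(2*0.02585) = 9.6712
Step 2: exp(9.6712) = 1.5854e+04
Step 3: I = 8.836e-11 * (1.5854e+04 - 1) = 1.40e-06 A

1.40e-06


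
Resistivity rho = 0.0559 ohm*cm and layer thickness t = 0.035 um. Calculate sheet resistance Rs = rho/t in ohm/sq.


Step 1: Convert thickness to cm: t = 0.035 um = 3.5000e-06 cm
Step 2: Rs = rho / t = 0.0559 / 3.5000e-06
Step 3: Rs = 15971.4 ohm/sq

15971.4


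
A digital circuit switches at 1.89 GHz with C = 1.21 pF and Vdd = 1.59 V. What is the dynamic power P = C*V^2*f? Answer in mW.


Step 1: V^2 = 1.59^2 = 2.5281 V^2
Step 2: P = C*V^2*f = 1.21e-12 F * 2.5281 * 1.89e9 Hz
Step 3: P = 5.78151189e-03 W
Step 4: P = 5.782 mW

5.782


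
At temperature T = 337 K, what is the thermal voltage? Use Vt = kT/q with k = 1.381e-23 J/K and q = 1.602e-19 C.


Step 1: kT = 1.381e-23 * 337 = 4.65397e-21 J
Step 2: Vt = kT/q = 4.65397e-21 / 1.602e-19
Step 3: Vt = 0.02905 V

0.02905


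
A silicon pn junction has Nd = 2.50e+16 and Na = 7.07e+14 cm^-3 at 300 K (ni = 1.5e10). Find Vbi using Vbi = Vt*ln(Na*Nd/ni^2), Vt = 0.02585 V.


Step 1: Compute Na*Nd/ni^2 = 7.07e+14 * 2.50e+16 / (1.5e10)^2 = 7.8556e+10
Step 2: ln(7.8556e+10) = 25.0871
Step 3: Vbi = 0.02585 * 25.0871 = 0.649 V

0.649


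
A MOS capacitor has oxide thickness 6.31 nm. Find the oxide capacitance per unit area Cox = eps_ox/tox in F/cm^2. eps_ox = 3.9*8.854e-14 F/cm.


Step 1: eps_ox = 3.9 * 8.854e-14 = 3.45306e-13 F/cm
Step 2: tox in cm = 6.31 nm * 1e-7 = 6.3100e-07 cm
Step 3: Cox = 3.45306e-13 / 6.3100e-07 = 5.47e-07 F/cm^2

5.47e-07


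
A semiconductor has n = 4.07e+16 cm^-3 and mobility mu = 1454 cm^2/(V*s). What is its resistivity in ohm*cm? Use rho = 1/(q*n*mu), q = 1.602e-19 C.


Step 1: sigma = q * n * mu = 1.602e-19 * 4.07e+16 * 1454 = 9.48028e+00 S/cm
Step 2: rho = 1 / sigma = 1 / 9.48028e+00 = 0.1055 ohm*cm

0.1055


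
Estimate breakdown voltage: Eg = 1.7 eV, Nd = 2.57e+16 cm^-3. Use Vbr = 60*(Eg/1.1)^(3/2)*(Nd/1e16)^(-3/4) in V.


Step 1: Eg/1.1 = 1.7/1.1 = 1.545455
Step 2: (Eg/1.1)^1.5 = 1.545455^1.5 = 1.921253
Step 3: (Nd/1e16)^(-0.75) = (2.57)^(-0.75) = 0.492663
Step 4: Vbr = 60 * 1.921253 * 0.492663 = 56.8 V

56.8


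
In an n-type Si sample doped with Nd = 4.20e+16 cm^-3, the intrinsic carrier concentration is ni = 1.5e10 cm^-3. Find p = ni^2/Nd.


Step 1: Since Nd >> ni, n ≈ Nd = 4.20e+16 cm^-3
Step 2: p = ni^2 / n = (1.5e10)^2 / 4.20e+16
Step 3: p = 2.25e20 / 4.20e+16 = 5.36e+03 cm^-3

5.36e+03


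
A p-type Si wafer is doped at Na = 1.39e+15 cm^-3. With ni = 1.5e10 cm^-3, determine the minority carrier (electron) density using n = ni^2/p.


Step 1: Majority hole concentration p ≈ Na = 1.39e+15 cm^-3
Step 2: n = ni^2 / Na = (1.5e10)^2 / 1.39e+15
Step 3: n = 1.62e+05 cm^-3

1.62e+05


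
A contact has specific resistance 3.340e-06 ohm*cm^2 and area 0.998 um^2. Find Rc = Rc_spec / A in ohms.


Step 1: Convert area to cm^2: 0.998 um^2 = 9.9800e-09 cm^2
Step 2: Rc = Rc_spec / A = 3.340e-06 / 9.9800e-09
Step 3: Rc = 3.35e+02 ohms

3.35e+02


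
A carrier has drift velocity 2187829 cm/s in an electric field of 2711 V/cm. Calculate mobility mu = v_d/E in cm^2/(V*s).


Step 1: mu = v_d / E
Step 2: mu = 2187829 / 2711
Step 3: mu = 807.02 cm^2/(V*s)

807.02


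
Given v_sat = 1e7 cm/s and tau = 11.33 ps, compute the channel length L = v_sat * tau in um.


Step 1: tau in seconds = 11.33 ps * 1e-12 = 1.1330e-11 s
Step 2: L = v_sat * tau = 1e7 * 1.1330e-11 = 1.1330e-04 cm
Step 3: L in um = 1.1330e-04 * 1e4 = 1.133 um

1.133


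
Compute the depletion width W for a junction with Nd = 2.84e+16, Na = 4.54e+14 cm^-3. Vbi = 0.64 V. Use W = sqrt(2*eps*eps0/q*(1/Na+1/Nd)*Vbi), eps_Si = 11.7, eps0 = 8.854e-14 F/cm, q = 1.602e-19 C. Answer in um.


Step 1: 1/Na + 1/Nd = 1/4.54e+14 + 1/2.84e+16 = 2.23785e-15
Step 2: 2*eps*eps0/q = 2*11.7*8.854e-14/1.602e-19 = 1.293281e+07
Step 3: W^2 = 1.293281e+07 * 2.23785e-15 * 0.64 = 1.85227e-08
Step 4: W = sqrt(1.85227e-08) = 1.361e-04 cm = 1.361 um

1.361


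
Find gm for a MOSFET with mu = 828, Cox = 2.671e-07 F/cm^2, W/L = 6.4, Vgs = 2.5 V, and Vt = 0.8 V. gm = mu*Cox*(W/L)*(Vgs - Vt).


Step 1: Vov = Vgs - Vt = 2.5 - 0.8 = 1.7 V
Step 2: gm = mu * Cox * (W/L) * Vov
Step 3: gm = 828 * 2.671e-07 * 6.4 * 1.7 = 2.41e-03 S

2.41e-03


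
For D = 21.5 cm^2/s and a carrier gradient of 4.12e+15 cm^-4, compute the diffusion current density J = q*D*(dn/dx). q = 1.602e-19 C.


Step 1: J = q * D * (dn/dx)
Step 2: J = 1.602e-19 * 21.5 * 4.12e+15
Step 3: J = 1.42e-02 A/cm^2

1.42e-02


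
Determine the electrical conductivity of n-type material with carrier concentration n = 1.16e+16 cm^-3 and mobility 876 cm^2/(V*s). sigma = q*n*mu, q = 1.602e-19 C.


Step 1: sigma = q * n * mu
Step 2: sigma = 1.602e-19 * 1.16e+16 * 876
Step 3: sigma = 1.628e+00 S/cm

1.628e+00


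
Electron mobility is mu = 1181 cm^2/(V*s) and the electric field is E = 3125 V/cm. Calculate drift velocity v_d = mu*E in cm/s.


Step 1: v_d = mu * E
Step 2: v_d = 1181 * 3125 = 3690625
Step 3: v_d = 3.69e+06 cm/s

3.69e+06


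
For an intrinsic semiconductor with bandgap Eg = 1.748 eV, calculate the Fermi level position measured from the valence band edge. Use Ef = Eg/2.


Step 1: For an intrinsic semiconductor, the Fermi level sits at midgap.
Step 2: Ef = Eg / 2 = 1.748 / 2 = 0.874 eV

0.874


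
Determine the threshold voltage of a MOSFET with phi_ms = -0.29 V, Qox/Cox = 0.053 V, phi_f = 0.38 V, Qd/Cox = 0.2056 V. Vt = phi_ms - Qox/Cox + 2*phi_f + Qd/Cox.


Step 1: Vt = phi_ms - Qox/Cox + 2*phi_f + Qd/Cox
Step 2: Vt = -0.29 - 0.053 + 2*0.38 + 0.2056
Step 3: Vt = -0.29 - 0.053 + 0.76 + 0.2056
Step 4: Vt = 0.6226 V

0.6226


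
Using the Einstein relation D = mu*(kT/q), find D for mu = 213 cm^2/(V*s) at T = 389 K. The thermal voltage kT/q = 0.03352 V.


Step 1: D = mu * (kT/q)
Step 2: D = 213 * 0.03352
Step 3: D = 7.14 cm^2/s

7.14


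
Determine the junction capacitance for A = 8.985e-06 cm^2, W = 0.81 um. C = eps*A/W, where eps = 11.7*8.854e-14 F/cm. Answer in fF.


Step 1: eps_Si = 11.7 * 8.854e-14 = 1.035918e-12 F/cm
Step 2: W in cm = 0.81 * 1e-4 = 8.10e-05 cm
Step 3: C = 1.035918e-12 * 8.985e-06 / 8.10e-05 = 1.149102e-13 F
Step 4: C = 114.91 fF

114.91


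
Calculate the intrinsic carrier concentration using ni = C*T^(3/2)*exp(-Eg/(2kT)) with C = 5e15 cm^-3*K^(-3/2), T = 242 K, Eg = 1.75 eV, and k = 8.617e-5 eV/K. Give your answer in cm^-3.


Step 1: Compute kT = 8.617e-5 * 242 = 0.02085314 eV
Step 2: Exponent = -Eg/(2kT) = -1.75/(2*0.02085314) = -41.96011
Step 3: T^(3/2) = 242^1.5 = 3764.64
Step 4: ni = 5e15 * 3764.64 * exp(-41.96011) = 1.13e+01 cm^-3

1.13e+01


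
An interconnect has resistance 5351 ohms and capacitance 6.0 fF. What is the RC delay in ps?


Step 1: tau = R * C
Step 2: tau = 5351 * 6.0 fF = 5351 * 6.0e-15 F
Step 3: tau = 3.2106e-11 s = 32.106 ps

32.106


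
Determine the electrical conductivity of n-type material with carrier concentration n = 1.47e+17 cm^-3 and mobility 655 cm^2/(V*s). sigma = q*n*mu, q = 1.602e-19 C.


Step 1: sigma = q * n * mu
Step 2: sigma = 1.602e-19 * 1.47e+17 * 655
Step 3: sigma = 1.542e+01 S/cm

1.542e+01


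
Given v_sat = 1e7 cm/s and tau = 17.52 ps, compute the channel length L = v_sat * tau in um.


Step 1: tau in seconds = 17.52 ps * 1e-12 = 1.7520e-11 s
Step 2: L = v_sat * tau = 1e7 * 1.7520e-11 = 1.7520e-04 cm
Step 3: L in um = 1.7520e-04 * 1e4 = 1.752 um

1.752


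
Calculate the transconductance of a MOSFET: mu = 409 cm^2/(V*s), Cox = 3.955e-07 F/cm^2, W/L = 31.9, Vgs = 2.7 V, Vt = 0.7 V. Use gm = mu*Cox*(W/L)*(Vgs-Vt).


Step 1: Vov = Vgs - Vt = 2.7 - 0.7 = 2.0 V
Step 2: gm = mu * Cox * (W/L) * Vov
Step 3: gm = 409 * 3.955e-07 * 31.9 * 2.0 = 1.03e-02 S

1.03e-02


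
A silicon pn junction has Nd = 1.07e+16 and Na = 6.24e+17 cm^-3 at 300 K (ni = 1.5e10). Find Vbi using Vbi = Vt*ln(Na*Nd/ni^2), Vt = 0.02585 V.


Step 1: Compute Na*Nd/ni^2 = 6.24e+17 * 1.07e+16 / (1.5e10)^2 = 2.9675e+13
Step 2: ln(2.9675e+13) = 31.0213
Step 3: Vbi = 0.02585 * 31.0213 = 0.802 V

0.802


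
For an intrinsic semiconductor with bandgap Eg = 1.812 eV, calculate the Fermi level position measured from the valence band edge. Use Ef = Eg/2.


Step 1: For an intrinsic semiconductor, the Fermi level sits at midgap.
Step 2: Ef = Eg / 2 = 1.812 / 2 = 0.906 eV

0.906


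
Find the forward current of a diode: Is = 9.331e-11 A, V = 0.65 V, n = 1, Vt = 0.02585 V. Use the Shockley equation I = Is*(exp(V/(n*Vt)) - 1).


Step 1: V/(n*Vt) = 0.65/(1*0.02585) = 25.1451
Step 2: exp(25.1451) = 8.3249e+10
Step 3: I = 9.331e-11 * (8.3249e+10 - 1) = 7.77e+00 A

7.77e+00


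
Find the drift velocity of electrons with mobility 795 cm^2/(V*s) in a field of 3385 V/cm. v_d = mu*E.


Step 1: v_d = mu * E
Step 2: v_d = 795 * 3385 = 2691075
Step 3: v_d = 2.69e+06 cm/s

2.69e+06


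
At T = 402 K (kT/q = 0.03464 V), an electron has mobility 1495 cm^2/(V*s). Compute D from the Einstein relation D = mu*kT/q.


Step 1: D = mu * (kT/q)
Step 2: D = 1495 * 0.03464
Step 3: D = 51.79 cm^2/s

51.79


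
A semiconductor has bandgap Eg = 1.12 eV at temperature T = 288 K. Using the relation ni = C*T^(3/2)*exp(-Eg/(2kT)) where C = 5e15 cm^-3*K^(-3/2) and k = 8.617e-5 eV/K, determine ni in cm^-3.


Step 1: Compute kT = 8.617e-5 * 288 = 0.02481696 eV
Step 2: Exponent = -Eg/(2kT) = -1.12/(2*0.02481696) = -22.56521
Step 3: T^(3/2) = 288^1.5 = 4887.52
Step 4: ni = 5e15 * 4887.52 * exp(-22.56521) = 3.87e+09 cm^-3

3.87e+09
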